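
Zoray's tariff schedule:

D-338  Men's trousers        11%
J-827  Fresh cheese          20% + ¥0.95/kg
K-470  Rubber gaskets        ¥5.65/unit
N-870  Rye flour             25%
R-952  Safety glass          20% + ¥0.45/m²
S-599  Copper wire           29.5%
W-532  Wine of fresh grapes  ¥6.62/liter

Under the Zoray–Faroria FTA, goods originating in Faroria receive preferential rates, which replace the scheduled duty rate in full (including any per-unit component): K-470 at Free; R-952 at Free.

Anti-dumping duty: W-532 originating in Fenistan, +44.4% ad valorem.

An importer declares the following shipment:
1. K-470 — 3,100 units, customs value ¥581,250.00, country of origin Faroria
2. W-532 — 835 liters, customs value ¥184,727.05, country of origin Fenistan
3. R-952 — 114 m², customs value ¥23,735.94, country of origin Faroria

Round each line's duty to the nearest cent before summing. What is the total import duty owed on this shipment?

Line 1 (K-470, Faroria, 3,100 units, ¥581,250.00):
Base rate for K-470 is ¥5.65/unit.
Origin Faroria qualifies under the Zoray–Faroria agreement and K-470 is covered: preferential rate Free applies instead.
Duty = ¥581,250.00 × 0% = ¥0.00.
Line 2 (W-532, Fenistan, 835 liters, ¥184,727.05):
Base rate for W-532 is ¥6.62/liter.
Additional duty on W-532 from Fenistan: +44.4% ad valorem. Applied ad valorem rate = 44.4%.
Duty = ¥184,727.05 × 44.4% + 835 × ¥6.62 = ¥87,546.51.
Line 3 (R-952, Faroria, 114 m², ¥23,735.94):
Base rate for R-952 is 20% + ¥0.45/m².
Origin Faroria qualifies under the Zoray–Faroria agreement and R-952 is covered: preferential rate Free applies instead.
Duty = ¥23,735.94 × 0% = ¥0.00.
Total = ¥0.00 + ¥87,546.51 + ¥0.00 = ¥87,546.51.

¥87,546.51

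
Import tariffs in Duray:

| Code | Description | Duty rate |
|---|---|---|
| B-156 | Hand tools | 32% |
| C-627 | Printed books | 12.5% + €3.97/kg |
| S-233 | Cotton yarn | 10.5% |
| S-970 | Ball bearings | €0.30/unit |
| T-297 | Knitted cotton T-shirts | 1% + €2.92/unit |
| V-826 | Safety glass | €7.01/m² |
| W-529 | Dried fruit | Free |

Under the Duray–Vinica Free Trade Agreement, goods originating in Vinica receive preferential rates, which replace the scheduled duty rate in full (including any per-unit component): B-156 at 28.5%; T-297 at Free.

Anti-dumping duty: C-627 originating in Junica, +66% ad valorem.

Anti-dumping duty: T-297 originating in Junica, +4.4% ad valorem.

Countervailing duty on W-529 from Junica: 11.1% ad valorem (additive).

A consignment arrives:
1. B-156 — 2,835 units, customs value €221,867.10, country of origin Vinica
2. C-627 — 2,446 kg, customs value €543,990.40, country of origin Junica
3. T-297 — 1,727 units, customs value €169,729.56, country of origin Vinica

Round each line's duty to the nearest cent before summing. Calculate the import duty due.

Line 1 (B-156, Vinica, 2,835 units, €221,867.10):
Base rate for B-156 is 32%.
Origin Vinica qualifies under the Duray–Vinica agreement and B-156 is covered: preferential rate 28.5% applies instead.
Duty = €221,867.10 × 28.5% = €63,232.12.
Line 2 (C-627, Junica, 2,446 kg, €543,990.40):
Base rate for C-627 is 12.5% + €3.97/kg.
Additional duty on C-627 from Junica: +66%. Applied ad valorem rate: 12.5% + 66% = 78.5%.
Duty = €543,990.40 × 78.5% + 2,446 × €3.97 = €436,743.08.
Line 3 (T-297, Vinica, 1,727 units, €169,729.56):
Base rate for T-297 is 1% + €2.92/unit.
Origin Vinica qualifies under the Duray–Vinica agreement and T-297 is covered: preferential rate Free applies instead.
The additional-duty order on T-297 targets Junica, not Vinica; it does not apply.
Duty = €169,729.56 × 0% = €0.00.
Total = €63,232.12 + €436,743.08 + €0.00 = €499,975.20.

€499,975.20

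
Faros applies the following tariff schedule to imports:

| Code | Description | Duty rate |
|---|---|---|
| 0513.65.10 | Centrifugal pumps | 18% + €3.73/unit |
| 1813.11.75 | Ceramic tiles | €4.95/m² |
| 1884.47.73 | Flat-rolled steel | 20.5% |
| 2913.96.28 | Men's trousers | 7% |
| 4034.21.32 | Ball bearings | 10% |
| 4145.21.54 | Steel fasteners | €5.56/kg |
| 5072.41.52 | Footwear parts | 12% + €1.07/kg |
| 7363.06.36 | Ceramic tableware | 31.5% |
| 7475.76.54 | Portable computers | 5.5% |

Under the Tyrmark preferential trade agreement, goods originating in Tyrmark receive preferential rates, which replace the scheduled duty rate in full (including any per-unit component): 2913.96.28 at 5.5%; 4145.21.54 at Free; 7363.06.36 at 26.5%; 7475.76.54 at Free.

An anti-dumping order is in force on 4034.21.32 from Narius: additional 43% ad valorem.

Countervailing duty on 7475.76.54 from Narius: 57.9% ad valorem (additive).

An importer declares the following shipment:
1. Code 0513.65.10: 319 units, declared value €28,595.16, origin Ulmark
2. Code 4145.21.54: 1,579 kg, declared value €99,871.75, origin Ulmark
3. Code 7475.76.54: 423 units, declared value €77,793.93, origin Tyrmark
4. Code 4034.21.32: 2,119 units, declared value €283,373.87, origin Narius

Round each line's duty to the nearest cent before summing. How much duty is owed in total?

€165,304.39

Line 1 (0513.65.10, Ulmark, 319 units, €28,595.16):
Base rate for 0513.65.10 is 18% + €3.73/unit.
Duty = €28,595.16 × 18% + 319 × €3.73 = €6,337.00.
Line 2 (4145.21.54, Ulmark, 1,579 kg, €99,871.75):
Base rate for 4145.21.54 is €5.56/kg.
4145.21.54 has an FTA preferential rate, but origin Ulmark is not Tyrmark; base rate stands.
Duty = 1,579 × €5.56 = €8,779.24.
Line 3 (7475.76.54, Tyrmark, 423 units, €77,793.93):
Base rate for 7475.76.54 is 5.5%.
Origin Tyrmark qualifies under the Faros–Tyrmark agreement and 7475.76.54 is covered: preferential rate Free applies instead.
The additional-duty order on 7475.76.54 targets Narius, not Tyrmark; it does not apply.
Duty = €77,793.93 × 0% = €0.00.
Line 4 (4034.21.32, Narius, 2,119 units, €283,373.87):
Base rate for 4034.21.32 is 10%.
Additional duty on 4034.21.32 from Narius: +43%. Applied ad valorem rate: 10% + 43% = 53%.
Duty = €283,373.87 × 53% = €150,188.15.
Total = €6,337.00 + €8,779.24 + €0.00 + €150,188.15 = €165,304.39.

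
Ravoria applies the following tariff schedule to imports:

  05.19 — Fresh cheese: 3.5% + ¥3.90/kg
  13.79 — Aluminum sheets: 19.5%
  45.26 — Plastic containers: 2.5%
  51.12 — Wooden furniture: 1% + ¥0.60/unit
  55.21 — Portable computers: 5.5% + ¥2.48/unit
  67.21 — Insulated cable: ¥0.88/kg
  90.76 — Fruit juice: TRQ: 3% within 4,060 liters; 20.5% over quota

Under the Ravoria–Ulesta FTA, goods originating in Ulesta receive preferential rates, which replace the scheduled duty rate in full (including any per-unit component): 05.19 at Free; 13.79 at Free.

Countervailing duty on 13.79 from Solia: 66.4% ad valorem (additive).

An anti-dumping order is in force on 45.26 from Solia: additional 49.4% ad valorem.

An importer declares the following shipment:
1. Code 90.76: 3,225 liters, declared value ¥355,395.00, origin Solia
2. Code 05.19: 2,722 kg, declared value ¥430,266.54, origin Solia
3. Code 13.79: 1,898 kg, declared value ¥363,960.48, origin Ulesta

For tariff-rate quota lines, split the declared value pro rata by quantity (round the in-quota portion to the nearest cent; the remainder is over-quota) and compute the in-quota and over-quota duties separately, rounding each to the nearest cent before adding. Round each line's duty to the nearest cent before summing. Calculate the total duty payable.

¥36,336.98

Line 1 (90.76, Solia, 3,225 liters, ¥355,395.00):
Code 90.76 is under a tariff-rate quota (threshold 4,060 liters). Quantity 3,225 liters is within the quota, so the in-quota rate 3% applies to the full value.
Duty = ¥355,395.00 × 3% = ¥10,661.85.
Line 2 (05.19, Solia, 2,722 kg, ¥430,266.54):
Base rate for 05.19 is 3.5% + ¥3.90/kg.
05.19 has an FTA preferential rate, but origin Solia is not Ulesta; base rate stands.
Duty = ¥430,266.54 × 3.5% + 2,722 × ¥3.90 = ¥25,675.13.
Line 3 (13.79, Ulesta, 1,898 kg, ¥363,960.48):
Base rate for 13.79 is 19.5%.
Origin Ulesta qualifies under the Ravoria–Ulesta agreement and 13.79 is covered: preferential rate Free applies instead.
The additional-duty order on 13.79 targets Solia, not Ulesta; it does not apply.
Duty = ¥363,960.48 × 0% = ¥0.00.
Total = ¥10,661.85 + ¥25,675.13 + ¥0.00 = ¥36,336.98.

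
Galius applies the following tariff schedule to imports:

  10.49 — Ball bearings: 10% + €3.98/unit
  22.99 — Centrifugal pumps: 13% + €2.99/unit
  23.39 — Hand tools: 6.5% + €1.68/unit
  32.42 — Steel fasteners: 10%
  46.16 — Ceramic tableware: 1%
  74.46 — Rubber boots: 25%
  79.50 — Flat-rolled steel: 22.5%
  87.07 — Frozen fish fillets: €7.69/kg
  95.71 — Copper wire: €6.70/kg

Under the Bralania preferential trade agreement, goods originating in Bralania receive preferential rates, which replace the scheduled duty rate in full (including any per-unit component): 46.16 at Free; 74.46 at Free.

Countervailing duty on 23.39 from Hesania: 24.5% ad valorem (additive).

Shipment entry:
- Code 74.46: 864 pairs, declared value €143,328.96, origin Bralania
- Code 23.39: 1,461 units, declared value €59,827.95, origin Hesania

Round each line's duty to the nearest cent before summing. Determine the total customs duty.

Line 1 (74.46, Bralania, 864 pairs, €143,328.96):
Base rate for 74.46 is 25%.
Origin Bralania qualifies under the Galius–Bralania agreement and 74.46 is covered: preferential rate Free applies instead.
Duty = €143,328.96 × 0% = €0.00.
Line 2 (23.39, Hesania, 1,461 units, €59,827.95):
Base rate for 23.39 is 6.5% + €1.68/unit.
Additional duty on 23.39 from Hesania: +24.5%. Applied ad valorem rate: 6.5% + 24.5% = 31%.
Duty = €59,827.95 × 31% + 1,461 × €1.68 = €21,001.14.
Total = €0.00 + €21,001.14 = €21,001.14.

€21,001.14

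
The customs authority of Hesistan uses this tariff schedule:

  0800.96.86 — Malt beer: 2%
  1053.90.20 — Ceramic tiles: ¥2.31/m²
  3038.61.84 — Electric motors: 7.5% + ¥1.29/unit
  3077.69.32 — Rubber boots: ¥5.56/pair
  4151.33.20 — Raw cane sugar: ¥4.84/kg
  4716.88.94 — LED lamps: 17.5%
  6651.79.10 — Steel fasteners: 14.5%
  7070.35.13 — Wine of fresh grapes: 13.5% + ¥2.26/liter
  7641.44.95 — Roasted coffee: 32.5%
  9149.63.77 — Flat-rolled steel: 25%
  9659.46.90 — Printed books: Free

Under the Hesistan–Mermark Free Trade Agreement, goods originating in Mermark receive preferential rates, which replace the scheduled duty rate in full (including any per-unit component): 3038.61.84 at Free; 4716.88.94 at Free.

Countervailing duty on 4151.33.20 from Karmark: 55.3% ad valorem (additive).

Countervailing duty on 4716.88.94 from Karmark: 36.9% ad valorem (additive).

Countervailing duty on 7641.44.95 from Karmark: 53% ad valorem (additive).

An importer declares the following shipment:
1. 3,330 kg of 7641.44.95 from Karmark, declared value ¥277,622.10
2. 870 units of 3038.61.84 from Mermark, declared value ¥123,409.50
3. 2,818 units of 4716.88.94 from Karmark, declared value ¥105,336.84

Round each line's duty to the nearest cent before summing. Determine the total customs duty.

Line 1 (7641.44.95, Karmark, 3,330 kg, ¥277,622.10):
Base rate for 7641.44.95 is 32.5%.
Additional duty on 7641.44.95 from Karmark: +53%. Applied ad valorem rate: 32.5% + 53% = 85.5%.
Duty = ¥277,622.10 × 85.5% = ¥237,366.90.
Line 2 (3038.61.84, Mermark, 870 units, ¥123,409.50):
Base rate for 3038.61.84 is 7.5% + ¥1.29/unit.
Origin Mermark qualifies under the Hesistan–Mermark agreement and 3038.61.84 is covered: preferential rate Free applies instead.
Duty = ¥123,409.50 × 0% = ¥0.00.
Line 3 (4716.88.94, Karmark, 2,818 units, ¥105,336.84):
Base rate for 4716.88.94 is 17.5%.
4716.88.94 has an FTA preferential rate, but origin Karmark is not Mermark; base rate stands.
Additional duty on 4716.88.94 from Karmark: +36.9%. Applied ad valorem rate: 17.5% + 36.9% = 54.4%.
Duty = ¥105,336.84 × 54.4% = ¥57,303.24.
Total = ¥237,366.90 + ¥0.00 + ¥57,303.24 = ¥294,670.14.

¥294,670.14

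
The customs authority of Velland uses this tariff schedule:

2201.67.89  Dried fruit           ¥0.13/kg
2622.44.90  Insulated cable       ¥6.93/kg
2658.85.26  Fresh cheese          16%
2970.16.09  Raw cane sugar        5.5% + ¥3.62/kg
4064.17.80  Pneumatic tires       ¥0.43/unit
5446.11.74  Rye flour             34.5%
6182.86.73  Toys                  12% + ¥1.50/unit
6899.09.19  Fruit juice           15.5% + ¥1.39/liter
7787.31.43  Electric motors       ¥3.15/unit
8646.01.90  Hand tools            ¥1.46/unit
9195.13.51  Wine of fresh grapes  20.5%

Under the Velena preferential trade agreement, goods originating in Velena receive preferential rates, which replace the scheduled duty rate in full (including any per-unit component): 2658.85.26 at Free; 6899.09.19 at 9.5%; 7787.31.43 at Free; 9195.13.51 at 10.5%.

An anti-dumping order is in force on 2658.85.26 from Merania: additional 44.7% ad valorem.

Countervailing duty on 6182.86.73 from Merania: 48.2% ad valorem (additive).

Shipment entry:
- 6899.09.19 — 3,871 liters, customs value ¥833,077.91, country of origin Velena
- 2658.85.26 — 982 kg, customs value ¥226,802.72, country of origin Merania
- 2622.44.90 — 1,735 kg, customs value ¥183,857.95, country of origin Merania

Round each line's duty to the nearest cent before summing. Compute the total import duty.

Line 1 (6899.09.19, Velena, 3,871 liters, ¥833,077.91):
Base rate for 6899.09.19 is 15.5% + ¥1.39/liter.
Origin Velena qualifies under the Velland–Velena agreement and 6899.09.19 is covered: preferential rate 9.5% applies instead.
Duty = ¥833,077.91 × 9.5% = ¥79,142.40.
Line 2 (2658.85.26, Merania, 982 kg, ¥226,802.72):
Base rate for 2658.85.26 is 16%.
2658.85.26 has an FTA preferential rate, but origin Merania is not Velena; base rate stands.
Additional duty on 2658.85.26 from Merania: +44.7%. Applied ad valorem rate: 16% + 44.7% = 60.7%.
Duty = ¥226,802.72 × 60.7% = ¥137,669.25.
Line 3 (2622.44.90, Merania, 1,735 kg, ¥183,857.95):
Base rate for 2622.44.90 is ¥6.93/kg.
Duty = 1,735 × ¥6.93 = ¥12,023.55.
Total = ¥79,142.40 + ¥137,669.25 + ¥12,023.55 = ¥228,835.20.

¥228,835.20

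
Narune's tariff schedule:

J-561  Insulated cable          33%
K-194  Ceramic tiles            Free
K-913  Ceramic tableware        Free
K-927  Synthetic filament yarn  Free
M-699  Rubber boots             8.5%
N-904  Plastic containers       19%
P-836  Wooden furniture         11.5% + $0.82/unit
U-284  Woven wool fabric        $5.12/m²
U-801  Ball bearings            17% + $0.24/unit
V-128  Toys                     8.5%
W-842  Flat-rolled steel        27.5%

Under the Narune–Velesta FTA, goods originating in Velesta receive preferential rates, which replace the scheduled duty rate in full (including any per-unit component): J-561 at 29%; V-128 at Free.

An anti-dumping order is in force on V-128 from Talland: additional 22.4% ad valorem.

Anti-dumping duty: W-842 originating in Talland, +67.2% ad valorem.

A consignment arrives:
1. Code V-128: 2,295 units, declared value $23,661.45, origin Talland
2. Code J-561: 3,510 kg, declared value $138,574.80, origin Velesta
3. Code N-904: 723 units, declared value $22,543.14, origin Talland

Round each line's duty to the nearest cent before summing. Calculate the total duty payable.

Line 1 (V-128, Talland, 2,295 units, $23,661.45):
Base rate for V-128 is 8.5%.
V-128 has an FTA preferential rate, but origin Talland is not Velesta; base rate stands.
Additional duty on V-128 from Talland: +22.4%. Applied ad valorem rate: 8.5% + 22.4% = 30.9%.
Duty = $23,661.45 × 30.9% = $7,311.39.
Line 2 (J-561, Velesta, 3,510 kg, $138,574.80):
Base rate for J-561 is 33%.
Origin Velesta qualifies under the Narune–Velesta agreement and J-561 is covered: preferential rate 29% applies instead.
Duty = $138,574.80 × 29% = $40,186.69.
Line 3 (N-904, Talland, 723 units, $22,543.14):
Base rate for N-904 is 19%.
Duty = $22,543.14 × 19% = $4,283.20.
Total = $7,311.39 + $40,186.69 + $4,283.20 = $51,781.28.

$51,781.28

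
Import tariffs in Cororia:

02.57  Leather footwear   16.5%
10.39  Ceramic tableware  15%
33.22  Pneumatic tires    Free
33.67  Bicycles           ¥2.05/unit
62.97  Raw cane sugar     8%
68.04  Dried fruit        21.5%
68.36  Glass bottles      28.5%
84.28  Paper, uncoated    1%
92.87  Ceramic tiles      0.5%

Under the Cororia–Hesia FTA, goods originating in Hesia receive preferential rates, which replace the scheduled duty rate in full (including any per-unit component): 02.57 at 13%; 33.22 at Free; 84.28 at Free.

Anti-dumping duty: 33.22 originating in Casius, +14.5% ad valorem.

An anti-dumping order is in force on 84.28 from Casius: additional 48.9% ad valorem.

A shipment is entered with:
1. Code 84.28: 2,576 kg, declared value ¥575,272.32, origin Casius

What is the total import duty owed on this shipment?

Line 1 (84.28, Casius, 2,576 kg, ¥575,272.32):
Base rate for 84.28 is 1%.
84.28 has an FTA preferential rate, but origin Casius is not Hesia; base rate stands.
Additional duty on 84.28 from Casius: +48.9%. Applied ad valorem rate: 1% + 48.9% = 49.9%.
Duty = ¥575,272.32 × 49.9% = ¥287,060.89.

¥287,060.89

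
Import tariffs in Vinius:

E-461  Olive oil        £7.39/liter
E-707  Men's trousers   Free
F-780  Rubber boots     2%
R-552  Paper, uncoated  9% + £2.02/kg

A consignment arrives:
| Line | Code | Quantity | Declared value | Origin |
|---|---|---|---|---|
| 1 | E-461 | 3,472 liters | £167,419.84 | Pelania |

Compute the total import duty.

Line 1 (E-461, Pelania, 3,472 liters, £167,419.84):
Base rate for E-461 is £7.39/liter.
Duty = 3,472 × £7.39 = £25,658.08.

£25,658.08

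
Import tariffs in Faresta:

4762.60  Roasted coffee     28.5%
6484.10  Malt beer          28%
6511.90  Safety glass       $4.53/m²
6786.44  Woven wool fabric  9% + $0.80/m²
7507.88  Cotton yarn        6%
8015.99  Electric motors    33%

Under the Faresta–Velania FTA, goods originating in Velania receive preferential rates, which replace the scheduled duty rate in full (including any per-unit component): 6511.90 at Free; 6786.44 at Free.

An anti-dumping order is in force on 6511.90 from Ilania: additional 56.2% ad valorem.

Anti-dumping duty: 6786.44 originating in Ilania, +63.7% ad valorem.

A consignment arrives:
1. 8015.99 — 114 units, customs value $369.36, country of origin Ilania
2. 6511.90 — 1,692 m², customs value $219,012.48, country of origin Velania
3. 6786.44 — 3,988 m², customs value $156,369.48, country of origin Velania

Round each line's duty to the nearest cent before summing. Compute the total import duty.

$121.89

Line 1 (8015.99, Ilania, 114 units, $369.36):
Base rate for 8015.99 is 33%.
Duty = $369.36 × 33% = $121.89.
Line 2 (6511.90, Velania, 1,692 m², $219,012.48):
Base rate for 6511.90 is $4.53/m².
Origin Velania qualifies under the Faresta–Velania agreement and 6511.90 is covered: preferential rate Free applies instead.
The additional-duty order on 6511.90 targets Ilania, not Velania; it does not apply.
Duty = $219,012.48 × 0% = $0.00.
Line 3 (6786.44, Velania, 3,988 m², $156,369.48):
Base rate for 6786.44 is 9% + $0.80/m².
Origin Velania qualifies under the Faresta–Velania agreement and 6786.44 is covered: preferential rate Free applies instead.
The additional-duty order on 6786.44 targets Ilania, not Velania; it does not apply.
Duty = $156,369.48 × 0% = $0.00.
Total = $121.89 + $0.00 + $0.00 = $121.89.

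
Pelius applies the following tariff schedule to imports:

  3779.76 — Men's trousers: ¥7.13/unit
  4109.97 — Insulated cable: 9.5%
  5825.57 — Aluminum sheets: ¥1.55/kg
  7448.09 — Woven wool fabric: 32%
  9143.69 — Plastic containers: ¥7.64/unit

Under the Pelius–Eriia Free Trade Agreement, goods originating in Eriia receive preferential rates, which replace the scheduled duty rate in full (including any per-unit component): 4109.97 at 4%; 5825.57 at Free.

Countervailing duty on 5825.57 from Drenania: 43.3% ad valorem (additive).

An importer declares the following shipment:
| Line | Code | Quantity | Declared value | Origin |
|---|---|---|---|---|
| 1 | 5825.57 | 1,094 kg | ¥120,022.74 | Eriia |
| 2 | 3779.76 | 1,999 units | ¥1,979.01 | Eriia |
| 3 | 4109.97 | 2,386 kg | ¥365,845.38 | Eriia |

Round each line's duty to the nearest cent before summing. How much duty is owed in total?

Line 1 (5825.57, Eriia, 1,094 kg, ¥120,022.74):
Base rate for 5825.57 is ¥1.55/kg.
Origin Eriia qualifies under the Pelius–Eriia agreement and 5825.57 is covered: preferential rate Free applies instead.
The additional-duty order on 5825.57 targets Drenania, not Eriia; it does not apply.
Duty = ¥120,022.74 × 0% = ¥0.00.
Line 2 (3779.76, Eriia, 1,999 units, ¥1,979.01):
Base rate for 3779.76 is ¥7.13/unit.
Origin Eriia is the FTA partner but 3779.76 is not on the preference list; base rate stands.
Duty = 1,999 × ¥7.13 = ¥14,252.87.
Line 3 (4109.97, Eriia, 2,386 kg, ¥365,845.38):
Base rate for 4109.97 is 9.5%.
Origin Eriia qualifies under the Pelius–Eriia agreement and 4109.97 is covered: preferential rate 4% applies instead.
Duty = ¥365,845.38 × 4% = ¥14,633.82.
Total = ¥0.00 + ¥14,252.87 + ¥14,633.82 = ¥28,886.69.

¥28,886.69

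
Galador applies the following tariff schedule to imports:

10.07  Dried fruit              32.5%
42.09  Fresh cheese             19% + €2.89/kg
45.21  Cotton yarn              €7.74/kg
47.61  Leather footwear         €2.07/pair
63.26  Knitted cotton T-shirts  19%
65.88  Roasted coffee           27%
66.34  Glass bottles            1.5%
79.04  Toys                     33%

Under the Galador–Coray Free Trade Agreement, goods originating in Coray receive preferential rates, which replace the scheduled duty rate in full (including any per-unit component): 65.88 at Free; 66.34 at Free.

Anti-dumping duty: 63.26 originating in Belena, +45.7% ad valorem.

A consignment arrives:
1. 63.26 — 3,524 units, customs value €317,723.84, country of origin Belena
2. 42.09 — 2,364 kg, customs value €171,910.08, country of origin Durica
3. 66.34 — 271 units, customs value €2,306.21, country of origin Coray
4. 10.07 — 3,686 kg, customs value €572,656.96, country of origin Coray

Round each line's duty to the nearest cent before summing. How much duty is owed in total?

Line 1 (63.26, Belena, 3,524 units, €317,723.84):
Base rate for 63.26 is 19%.
Additional duty on 63.26 from Belena: +45.7%. Applied ad valorem rate: 19% + 45.7% = 64.7%.
Duty = €317,723.84 × 64.7% = €205,567.32.
Line 2 (42.09, Durica, 2,364 kg, €171,910.08):
Base rate for 42.09 is 19% + €2.89/kg.
Duty = €171,910.08 × 19% + 2,364 × €2.89 = €39,494.88.
Line 3 (66.34, Coray, 271 units, €2,306.21):
Base rate for 66.34 is 1.5%.
Origin Coray qualifies under the Galador–Coray agreement and 66.34 is covered: preferential rate Free applies instead.
Duty = €2,306.21 × 0% = €0.00.
Line 4 (10.07, Coray, 3,686 kg, €572,656.96):
Base rate for 10.07 is 32.5%.
Origin Coray is the FTA partner but 10.07 is not on the preference list; base rate stands.
Duty = €572,656.96 × 32.5% = €186,113.51.
Total = €205,567.32 + €39,494.88 + €0.00 + €186,113.51 = €431,175.71.

€431,175.71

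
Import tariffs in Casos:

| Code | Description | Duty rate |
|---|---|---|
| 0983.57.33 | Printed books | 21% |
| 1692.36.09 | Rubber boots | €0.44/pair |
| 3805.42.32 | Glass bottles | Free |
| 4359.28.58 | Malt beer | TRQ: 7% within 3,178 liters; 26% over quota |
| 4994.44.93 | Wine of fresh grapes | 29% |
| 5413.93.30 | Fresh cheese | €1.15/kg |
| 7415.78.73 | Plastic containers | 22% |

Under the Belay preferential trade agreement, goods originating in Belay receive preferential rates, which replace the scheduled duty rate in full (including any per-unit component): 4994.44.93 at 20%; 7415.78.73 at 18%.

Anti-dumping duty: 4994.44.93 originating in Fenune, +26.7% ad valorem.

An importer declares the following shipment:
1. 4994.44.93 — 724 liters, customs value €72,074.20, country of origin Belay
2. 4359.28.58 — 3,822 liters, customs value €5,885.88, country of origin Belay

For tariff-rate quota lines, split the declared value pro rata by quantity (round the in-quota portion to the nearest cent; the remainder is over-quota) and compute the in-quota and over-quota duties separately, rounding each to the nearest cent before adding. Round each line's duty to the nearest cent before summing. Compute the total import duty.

€15,015.29

Line 1 (4994.44.93, Belay, 724 liters, €72,074.20):
Base rate for 4994.44.93 is 29%.
Origin Belay qualifies under the Casos–Belay agreement and 4994.44.93 is covered: preferential rate 20% applies instead.
The additional-duty order on 4994.44.93 targets Fenune, not Belay; it does not apply.
Duty = €72,074.20 × 20% = €14,414.84.
Line 2 (4359.28.58, Belay, 3,822 liters, €5,885.88):
Code 4359.28.58 is under a tariff-rate quota (threshold 3,178 liters). In-quota: 3,178 liters at 7%; over-quota: 644 liters at 26%.
Pro-rata value split: in-quota = €5,885.88 × 3,178/3,822 = €4,894.12; over-quota = €5,885.88 − €4,894.12 = €991.76.
In-quota duty = €4,894.12 × 7% = €342.59. Over-quota duty = €991.76 × 26% = €257.86.
Line duty = €342.59 + €257.86 = €600.45.
Total = €14,414.84 + €600.45 = €15,015.29.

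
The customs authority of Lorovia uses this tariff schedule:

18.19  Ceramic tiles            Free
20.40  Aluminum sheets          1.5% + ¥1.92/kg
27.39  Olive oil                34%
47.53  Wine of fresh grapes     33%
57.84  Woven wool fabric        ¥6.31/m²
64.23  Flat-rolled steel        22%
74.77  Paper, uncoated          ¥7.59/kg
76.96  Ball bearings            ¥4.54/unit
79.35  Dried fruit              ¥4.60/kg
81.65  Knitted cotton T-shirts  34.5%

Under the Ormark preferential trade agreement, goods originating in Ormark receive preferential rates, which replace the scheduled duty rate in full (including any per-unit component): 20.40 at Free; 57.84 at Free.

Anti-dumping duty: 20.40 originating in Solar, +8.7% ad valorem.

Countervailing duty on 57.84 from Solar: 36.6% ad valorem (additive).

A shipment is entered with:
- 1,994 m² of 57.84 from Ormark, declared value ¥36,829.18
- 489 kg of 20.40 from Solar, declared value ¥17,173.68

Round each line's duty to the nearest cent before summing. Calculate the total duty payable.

¥2,690.60

Line 1 (57.84, Ormark, 1,994 m², ¥36,829.18):
Base rate for 57.84 is ¥6.31/m².
Origin Ormark qualifies under the Lorovia–Ormark agreement and 57.84 is covered: preferential rate Free applies instead.
The additional-duty order on 57.84 targets Solar, not Ormark; it does not apply.
Duty = ¥36,829.18 × 0% = ¥0.00.
Line 2 (20.40, Solar, 489 kg, ¥17,173.68):
Base rate for 20.40 is 1.5% + ¥1.92/kg.
20.40 has an FTA preferential rate, but origin Solar is not Ormark; base rate stands.
Additional duty on 20.40 from Solar: +8.7%. Applied ad valorem rate: 1.5% + 8.7% = 10.2%.
Duty = ¥17,173.68 × 10.2% + 489 × ¥1.92 = ¥2,690.60.
Total = ¥0.00 + ¥2,690.60 = ¥2,690.60.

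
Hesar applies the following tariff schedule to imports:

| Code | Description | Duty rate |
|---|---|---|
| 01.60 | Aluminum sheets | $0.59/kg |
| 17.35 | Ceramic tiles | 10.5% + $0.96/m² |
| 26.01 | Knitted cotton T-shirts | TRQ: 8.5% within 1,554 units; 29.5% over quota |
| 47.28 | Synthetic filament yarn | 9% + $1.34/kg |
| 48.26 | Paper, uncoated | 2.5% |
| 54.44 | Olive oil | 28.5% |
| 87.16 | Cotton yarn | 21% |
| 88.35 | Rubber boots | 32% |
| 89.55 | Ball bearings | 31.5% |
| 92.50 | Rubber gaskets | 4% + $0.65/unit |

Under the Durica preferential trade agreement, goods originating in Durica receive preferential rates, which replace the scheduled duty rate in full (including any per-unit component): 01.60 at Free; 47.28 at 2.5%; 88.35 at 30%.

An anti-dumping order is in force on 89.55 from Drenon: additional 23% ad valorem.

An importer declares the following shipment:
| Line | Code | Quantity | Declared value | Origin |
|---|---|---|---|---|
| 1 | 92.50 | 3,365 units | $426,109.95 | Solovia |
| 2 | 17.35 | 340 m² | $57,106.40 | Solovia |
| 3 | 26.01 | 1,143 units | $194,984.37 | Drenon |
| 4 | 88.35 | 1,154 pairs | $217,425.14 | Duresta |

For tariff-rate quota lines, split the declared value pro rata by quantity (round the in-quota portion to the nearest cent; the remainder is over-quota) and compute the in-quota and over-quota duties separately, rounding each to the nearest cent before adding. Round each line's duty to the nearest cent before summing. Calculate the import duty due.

Line 1 (92.50, Solovia, 3,365 units, $426,109.95):
Base rate for 92.50 is 4% + $0.65/unit.
Duty = $426,109.95 × 4% + 3,365 × $0.65 = $19,231.65.
Line 2 (17.35, Solovia, 340 m², $57,106.40):
Base rate for 17.35 is 10.5% + $0.96/m².
Duty = $57,106.40 × 10.5% + 340 × $0.96 = $6,322.57.
Line 3 (26.01, Drenon, 1,143 units, $194,984.37):
Code 26.01 is under a tariff-rate quota (threshold 1,554 units). Quantity 1,143 units is within the quota, so the in-quota rate 8.5% applies to the full value.
Duty = $194,984.37 × 8.5% = $16,573.67.
Line 4 (88.35, Duresta, 1,154 pairs, $217,425.14):
Base rate for 88.35 is 32%.
88.35 has an FTA preferential rate, but origin Duresta is not Durica; base rate stands.
Duty = $217,425.14 × 32% = $69,576.04.
Total = $19,231.65 + $6,322.57 + $16,573.67 + $69,576.04 = $111,703.93.

$111,703.93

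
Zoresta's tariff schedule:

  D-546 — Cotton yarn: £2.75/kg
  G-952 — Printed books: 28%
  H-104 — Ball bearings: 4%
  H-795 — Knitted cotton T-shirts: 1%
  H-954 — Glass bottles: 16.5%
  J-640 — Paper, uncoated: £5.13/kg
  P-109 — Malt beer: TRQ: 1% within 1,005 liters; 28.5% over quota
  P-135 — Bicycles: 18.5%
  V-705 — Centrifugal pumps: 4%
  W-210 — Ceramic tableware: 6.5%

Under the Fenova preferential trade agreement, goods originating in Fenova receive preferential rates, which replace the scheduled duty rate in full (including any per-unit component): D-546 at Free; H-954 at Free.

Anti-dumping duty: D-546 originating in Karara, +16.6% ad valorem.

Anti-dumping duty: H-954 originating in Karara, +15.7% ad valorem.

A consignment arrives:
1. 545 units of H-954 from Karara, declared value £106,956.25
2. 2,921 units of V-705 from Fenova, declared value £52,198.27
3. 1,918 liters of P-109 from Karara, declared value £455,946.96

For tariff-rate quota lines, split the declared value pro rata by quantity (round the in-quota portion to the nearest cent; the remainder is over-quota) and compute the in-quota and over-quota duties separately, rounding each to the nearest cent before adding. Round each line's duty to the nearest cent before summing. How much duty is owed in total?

£100,772.86

Line 1 (H-954, Karara, 545 units, £106,956.25):
Base rate for H-954 is 16.5%.
H-954 has an FTA preferential rate, but origin Karara is not Fenova; base rate stands.
Additional duty on H-954 from Karara: +15.7%. Applied ad valorem rate: 16.5% + 15.7% = 32.2%.
Duty = £106,956.25 × 32.2% = £34,439.91.
Line 2 (V-705, Fenova, 2,921 units, £52,198.27):
Base rate for V-705 is 4%.
Origin Fenova is the FTA partner but V-705 is not on the preference list; base rate stands.
Duty = £52,198.27 × 4% = £2,087.93.
Line 3 (P-109, Karara, 1,918 liters, £455,946.96):
Code P-109 is under a tariff-rate quota (threshold 1,005 liters). In-quota: 1,005 liters at 1%; over-quota: 913 liters at 28.5%.
Pro-rata value split: in-quota = £455,946.96 × 1,005/1,918 = £238,908.60; over-quota = £455,946.96 − £238,908.60 = £217,038.36.
In-quota duty = £238,908.60 × 1% = £2,389.09. Over-quota duty = £217,038.36 × 28.5% = £61,855.93.
Line duty = £2,389.09 + £61,855.93 = £64,245.02.
Total = £34,439.91 + £2,087.93 + £64,245.02 = £100,772.86.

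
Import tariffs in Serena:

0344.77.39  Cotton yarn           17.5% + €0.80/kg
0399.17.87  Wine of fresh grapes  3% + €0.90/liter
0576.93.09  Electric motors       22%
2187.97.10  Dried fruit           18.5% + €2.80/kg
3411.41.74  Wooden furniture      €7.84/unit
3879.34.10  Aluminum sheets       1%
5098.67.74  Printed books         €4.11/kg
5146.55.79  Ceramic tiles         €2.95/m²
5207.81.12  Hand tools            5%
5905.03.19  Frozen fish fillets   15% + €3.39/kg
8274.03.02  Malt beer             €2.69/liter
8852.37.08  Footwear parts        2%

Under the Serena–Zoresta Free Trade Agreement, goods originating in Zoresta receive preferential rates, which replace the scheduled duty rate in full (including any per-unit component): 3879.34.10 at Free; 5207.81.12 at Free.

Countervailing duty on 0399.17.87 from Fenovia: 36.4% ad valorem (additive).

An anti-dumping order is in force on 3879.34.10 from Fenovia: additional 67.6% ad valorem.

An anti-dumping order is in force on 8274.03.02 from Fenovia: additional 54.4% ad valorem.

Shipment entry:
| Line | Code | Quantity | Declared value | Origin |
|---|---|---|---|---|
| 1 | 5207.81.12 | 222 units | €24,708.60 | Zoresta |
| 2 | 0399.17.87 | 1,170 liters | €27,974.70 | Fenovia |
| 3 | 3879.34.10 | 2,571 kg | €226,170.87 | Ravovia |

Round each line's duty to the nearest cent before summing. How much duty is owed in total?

€14,336.74

Line 1 (5207.81.12, Zoresta, 222 units, €24,708.60):
Base rate for 5207.81.12 is 5%.
Origin Zoresta qualifies under the Serena–Zoresta agreement and 5207.81.12 is covered: preferential rate Free applies instead.
Duty = €24,708.60 × 0% = €0.00.
Line 2 (0399.17.87, Fenovia, 1,170 liters, €27,974.70):
Base rate for 0399.17.87 is 3% + €0.90/liter.
Additional duty on 0399.17.87 from Fenovia: +36.4%. Applied ad valorem rate: 3% + 36.4% = 39.4%.
Duty = €27,974.70 × 39.4% + 1,170 × €0.90 = €12,075.03.
Line 3 (3879.34.10, Ravovia, 2,571 kg, €226,170.87):
Base rate for 3879.34.10 is 1%.
3879.34.10 has an FTA preferential rate, but origin Ravovia is not Zoresta; base rate stands.
The additional-duty order on 3879.34.10 targets Fenovia, not Ravovia; it does not apply.
Duty = €226,170.87 × 1% = €2,261.71.
Total = €0.00 + €12,075.03 + €2,261.71 = €14,336.74.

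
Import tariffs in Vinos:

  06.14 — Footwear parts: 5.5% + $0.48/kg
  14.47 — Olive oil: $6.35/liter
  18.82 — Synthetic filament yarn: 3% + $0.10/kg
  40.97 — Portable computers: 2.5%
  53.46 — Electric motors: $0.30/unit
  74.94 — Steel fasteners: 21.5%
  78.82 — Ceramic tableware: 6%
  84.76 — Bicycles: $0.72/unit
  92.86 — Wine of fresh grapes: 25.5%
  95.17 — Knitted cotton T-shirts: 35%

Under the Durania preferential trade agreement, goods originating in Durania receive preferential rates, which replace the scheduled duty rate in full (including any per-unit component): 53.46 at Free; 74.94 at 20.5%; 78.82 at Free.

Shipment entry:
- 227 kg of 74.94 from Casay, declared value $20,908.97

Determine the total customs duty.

Line 1 (74.94, Casay, 227 kg, $20,908.97):
Base rate for 74.94 is 21.5%.
74.94 has an FTA preferential rate, but origin Casay is not Durania; base rate stands.
Duty = $20,908.97 × 21.5% = $4,495.43.

$4,495.43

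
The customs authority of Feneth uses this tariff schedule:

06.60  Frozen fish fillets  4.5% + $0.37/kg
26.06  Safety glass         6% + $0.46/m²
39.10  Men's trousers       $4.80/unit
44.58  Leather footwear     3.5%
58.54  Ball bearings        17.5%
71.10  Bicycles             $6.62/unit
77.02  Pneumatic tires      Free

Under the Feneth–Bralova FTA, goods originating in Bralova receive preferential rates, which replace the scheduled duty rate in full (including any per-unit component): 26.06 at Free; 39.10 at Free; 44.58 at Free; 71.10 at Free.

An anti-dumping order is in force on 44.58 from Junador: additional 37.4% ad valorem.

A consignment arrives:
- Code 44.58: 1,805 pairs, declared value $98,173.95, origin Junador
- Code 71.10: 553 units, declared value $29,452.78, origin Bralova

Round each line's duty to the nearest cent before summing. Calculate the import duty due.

$40,153.15

Line 1 (44.58, Junador, 1,805 pairs, $98,173.95):
Base rate for 44.58 is 3.5%.
44.58 has an FTA preferential rate, but origin Junador is not Bralova; base rate stands.
Additional duty on 44.58 from Junador: +37.4%. Applied ad valorem rate: 3.5% + 37.4% = 40.9%.
Duty = $98,173.95 × 40.9% = $40,153.15.
Line 2 (71.10, Bralova, 553 units, $29,452.78):
Base rate for 71.10 is $6.62/unit.
Origin Bralova qualifies under the Feneth–Bralova agreement and 71.10 is covered: preferential rate Free applies instead.
Duty = $29,452.78 × 0% = $0.00.
Total = $40,153.15 + $0.00 = $40,153.15.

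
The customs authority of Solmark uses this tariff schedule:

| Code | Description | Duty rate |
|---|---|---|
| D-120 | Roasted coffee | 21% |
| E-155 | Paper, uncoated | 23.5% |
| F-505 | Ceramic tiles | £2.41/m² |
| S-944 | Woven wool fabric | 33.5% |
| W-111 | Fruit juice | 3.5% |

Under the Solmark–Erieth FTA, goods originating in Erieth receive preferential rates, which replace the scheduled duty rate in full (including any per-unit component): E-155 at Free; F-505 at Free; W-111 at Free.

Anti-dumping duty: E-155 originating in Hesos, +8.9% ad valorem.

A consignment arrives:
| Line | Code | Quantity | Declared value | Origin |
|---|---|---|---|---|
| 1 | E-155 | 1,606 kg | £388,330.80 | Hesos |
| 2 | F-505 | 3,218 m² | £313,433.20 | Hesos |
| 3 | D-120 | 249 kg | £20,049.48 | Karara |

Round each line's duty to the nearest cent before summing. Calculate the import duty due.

£137,784.95

Line 1 (E-155, Hesos, 1,606 kg, £388,330.80):
Base rate for E-155 is 23.5%.
E-155 has an FTA preferential rate, but origin Hesos is not Erieth; base rate stands.
Additional duty on E-155 from Hesos: +8.9%. Applied ad valorem rate: 23.5% + 8.9% = 32.4%.
Duty = £388,330.80 × 32.4% = £125,819.18.
Line 2 (F-505, Hesos, 3,218 m², £313,433.20):
Base rate for F-505 is £2.41/m².
F-505 has an FTA preferential rate, but origin Hesos is not Erieth; base rate stands.
Duty = 3,218 × £2.41 = £7,755.38.
Line 3 (D-120, Karara, 249 kg, £20,049.48):
Base rate for D-120 is 21%.
Duty = £20,049.48 × 21% = £4,210.39.
Total = £125,819.18 + £7,755.38 + £4,210.39 = £137,784.95.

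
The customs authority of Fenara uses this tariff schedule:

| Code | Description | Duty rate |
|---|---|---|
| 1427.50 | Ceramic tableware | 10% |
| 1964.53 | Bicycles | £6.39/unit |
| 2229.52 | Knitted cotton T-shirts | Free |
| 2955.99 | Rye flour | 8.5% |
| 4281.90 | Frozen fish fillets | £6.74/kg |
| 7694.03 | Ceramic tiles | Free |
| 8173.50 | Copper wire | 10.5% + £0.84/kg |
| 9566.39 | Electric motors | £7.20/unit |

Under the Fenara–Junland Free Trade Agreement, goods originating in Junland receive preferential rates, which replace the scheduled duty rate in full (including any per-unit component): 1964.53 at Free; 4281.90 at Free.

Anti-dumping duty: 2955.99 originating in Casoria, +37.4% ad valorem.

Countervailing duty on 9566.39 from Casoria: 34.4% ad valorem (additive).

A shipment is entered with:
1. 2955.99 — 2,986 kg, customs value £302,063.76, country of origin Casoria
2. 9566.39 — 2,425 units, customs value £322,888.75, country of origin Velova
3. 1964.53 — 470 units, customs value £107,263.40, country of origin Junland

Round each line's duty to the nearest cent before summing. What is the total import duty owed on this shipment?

£156,107.27

Line 1 (2955.99, Casoria, 2,986 kg, £302,063.76):
Base rate for 2955.99 is 8.5%.
Additional duty on 2955.99 from Casoria: +37.4%. Applied ad valorem rate: 8.5% + 37.4% = 45.9%.
Duty = £302,063.76 × 45.9% = £138,647.27.
Line 2 (9566.39, Velova, 2,425 units, £322,888.75):
Base rate for 9566.39 is £7.20/unit.
The additional-duty order on 9566.39 targets Casoria, not Velova; it does not apply.
Duty = 2,425 × £7.20 = £17,460.00.
Line 3 (1964.53, Junland, 470 units, £107,263.40):
Base rate for 1964.53 is £6.39/unit.
Origin Junland qualifies under the Fenara–Junland agreement and 1964.53 is covered: preferential rate Free applies instead.
Duty = £107,263.40 × 0% = £0.00.
Total = £138,647.27 + £17,460.00 + £0.00 = £156,107.27.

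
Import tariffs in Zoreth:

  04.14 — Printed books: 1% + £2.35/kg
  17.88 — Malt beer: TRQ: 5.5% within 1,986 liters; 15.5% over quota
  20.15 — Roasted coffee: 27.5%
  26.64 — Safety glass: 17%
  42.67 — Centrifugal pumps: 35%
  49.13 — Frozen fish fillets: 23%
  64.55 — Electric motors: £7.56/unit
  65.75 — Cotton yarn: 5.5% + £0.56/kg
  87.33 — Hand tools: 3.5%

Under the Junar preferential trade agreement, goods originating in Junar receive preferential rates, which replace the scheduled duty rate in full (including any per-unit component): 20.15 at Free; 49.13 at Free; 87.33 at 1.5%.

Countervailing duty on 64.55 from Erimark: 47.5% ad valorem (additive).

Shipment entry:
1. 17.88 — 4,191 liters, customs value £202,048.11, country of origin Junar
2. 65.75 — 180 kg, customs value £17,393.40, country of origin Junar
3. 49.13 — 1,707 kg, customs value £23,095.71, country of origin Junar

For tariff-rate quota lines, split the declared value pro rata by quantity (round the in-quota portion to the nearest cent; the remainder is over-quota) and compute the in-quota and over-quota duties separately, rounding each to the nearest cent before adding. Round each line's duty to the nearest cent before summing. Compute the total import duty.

£22,800.39

Line 1 (17.88, Junar, 4,191 liters, £202,048.11):
Code 17.88 is under a tariff-rate quota (threshold 1,986 liters). In-quota: 1,986 liters at 5.5%; over-quota: 2,205 liters at 15.5%.
Pro-rata value split: in-quota = £202,048.11 × 1,986/4,191 = £95,745.06; over-quota = £202,048.11 − £95,745.06 = £106,303.05.
In-quota duty = £95,745.06 × 5.5% = £5,265.98. Over-quota duty = £106,303.05 × 15.5% = £16,476.97.
Line duty = £5,265.98 + £16,476.97 = £21,742.95.
Line 2 (65.75, Junar, 180 kg, £17,393.40):
Base rate for 65.75 is 5.5% + £0.56/kg.
Origin Junar is the FTA partner but 65.75 is not on the preference list; base rate stands.
Duty = £17,393.40 × 5.5% + 180 × £0.56 = £1,057.44.
Line 3 (49.13, Junar, 1,707 kg, £23,095.71):
Base rate for 49.13 is 23%.
Origin Junar qualifies under the Zoreth–Junar agreement and 49.13 is covered: preferential rate Free applies instead.
Duty = £23,095.71 × 0% = £0.00.
Total = £21,742.95 + £1,057.44 + £0.00 = £22,800.39.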